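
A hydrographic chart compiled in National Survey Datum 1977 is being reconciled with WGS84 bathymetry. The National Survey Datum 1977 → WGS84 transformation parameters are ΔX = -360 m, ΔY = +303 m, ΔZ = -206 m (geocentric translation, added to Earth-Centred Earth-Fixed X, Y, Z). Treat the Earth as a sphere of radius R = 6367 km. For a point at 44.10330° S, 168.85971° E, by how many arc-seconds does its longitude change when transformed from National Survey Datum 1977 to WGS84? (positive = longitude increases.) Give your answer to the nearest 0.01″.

sin φ = -0.695954, cos φ = 0.718086, sin λ = 0.193212, cos λ = -0.981157.
East component: ΔE = −sin λ·ΔX + cos λ·ΔY = −(0.193212)(-360) + (-0.981157)(303) = -227.73 m.
1° of latitude spans πR/180 = 111125 m; at latitude φ, 1° of longitude spans that × cos φ = 79797.4 m, so Δλ = -227.73 / 79797.4 × 3600 = -10.274″.

Δλ = -10.27″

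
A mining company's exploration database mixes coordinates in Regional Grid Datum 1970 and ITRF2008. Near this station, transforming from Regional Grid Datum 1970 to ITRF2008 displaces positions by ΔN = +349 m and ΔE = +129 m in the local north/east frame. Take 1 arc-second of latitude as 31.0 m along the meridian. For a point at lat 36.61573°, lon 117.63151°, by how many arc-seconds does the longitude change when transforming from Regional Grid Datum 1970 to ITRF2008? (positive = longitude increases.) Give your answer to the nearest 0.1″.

At latitude 36.61573°, cos φ = 0.802654.
1″ of longitude at this latitude = 31.00 × cos φ = 24.8823 m, so Δλ = 129.0 / 24.8823 = 5.184″.

Δλ = 5.2″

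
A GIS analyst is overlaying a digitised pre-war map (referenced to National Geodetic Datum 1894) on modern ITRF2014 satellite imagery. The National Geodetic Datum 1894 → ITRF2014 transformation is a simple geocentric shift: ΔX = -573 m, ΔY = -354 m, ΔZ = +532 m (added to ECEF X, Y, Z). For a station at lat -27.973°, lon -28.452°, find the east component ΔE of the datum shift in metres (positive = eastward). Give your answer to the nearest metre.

At φ = -27.973°, λ = -28.452°: sin φ = -0.469055, cos φ = 0.883169, sin λ = -0.476422, cos λ = 0.879217.
ΔE = −sin λ·ΔX + cos λ·ΔY = −(-0.476422)·(-573) + (0.879217)·(-354) = -584.23 m.

ΔE = -584 m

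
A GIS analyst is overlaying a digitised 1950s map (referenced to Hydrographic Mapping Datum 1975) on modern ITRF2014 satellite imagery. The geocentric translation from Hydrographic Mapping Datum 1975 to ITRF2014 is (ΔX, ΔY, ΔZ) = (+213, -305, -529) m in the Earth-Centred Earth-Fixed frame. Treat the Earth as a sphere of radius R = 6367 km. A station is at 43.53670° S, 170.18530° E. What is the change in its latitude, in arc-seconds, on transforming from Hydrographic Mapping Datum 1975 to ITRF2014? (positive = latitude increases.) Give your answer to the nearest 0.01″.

Δφ = -18.27″

sin φ = -0.688819, cos φ = 0.724933, sin λ = 0.170462, cos λ = -0.985364.
North component: ΔN = −sin φ cos λ·ΔX − sin φ sin λ·ΔY + cos φ·ΔZ = −(-0.688819)(-0.985364)(213) − (-0.688819)(0.170462)(-305) + (0.724933)(-529) = -563.87 m.
1° of latitude spans πR/180 = 111125 m, so Δφ = -563.87 / 111125 × 3600 = -18.267″.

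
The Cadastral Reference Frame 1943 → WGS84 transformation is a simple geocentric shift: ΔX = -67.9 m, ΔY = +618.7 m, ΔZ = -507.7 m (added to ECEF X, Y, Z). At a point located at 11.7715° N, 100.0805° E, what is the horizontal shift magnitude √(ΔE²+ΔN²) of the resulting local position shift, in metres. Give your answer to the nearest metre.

At φ = 11.7715°, λ = 100.0805°: sin φ = 0.204009, cos φ = 0.978969, sin λ = 0.984563, cos λ = -0.175032.
ΔE = −sin λ·ΔX + cos λ·ΔY = −(0.984563)·(-67.9) + (-0.175032)·(618.7) = -41.44 m.
ΔN = −sin φ cos λ·ΔX − sin φ sin λ·ΔY + cos φ·ΔZ = −(0.204009)(-0.175032)(-67.9) − (0.204009)(0.984563)(618.7) + (0.978969)(-507.7) = -623.72 m.
Horizontal magnitude = √(ΔE² + ΔN²) = √((-41.44)² + (-623.72)²) = 625.09 m.

625 m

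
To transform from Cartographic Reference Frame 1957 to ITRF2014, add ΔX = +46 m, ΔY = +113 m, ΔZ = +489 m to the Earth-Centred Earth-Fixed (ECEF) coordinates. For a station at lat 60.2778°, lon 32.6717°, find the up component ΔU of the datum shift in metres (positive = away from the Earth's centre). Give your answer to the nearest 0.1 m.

The local up (radial) axis is (cos φ cos λ, cos φ sin λ, sin φ), giving ΔU = 19.198 + 30.244 + 424.667 = 474.11 m.

ΔU = 474.1 m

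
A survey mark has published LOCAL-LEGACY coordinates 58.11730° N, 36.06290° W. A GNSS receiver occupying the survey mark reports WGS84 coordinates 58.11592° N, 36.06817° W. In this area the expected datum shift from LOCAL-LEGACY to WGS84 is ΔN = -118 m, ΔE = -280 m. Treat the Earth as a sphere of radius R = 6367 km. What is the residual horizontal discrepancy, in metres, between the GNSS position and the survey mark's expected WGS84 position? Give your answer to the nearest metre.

Observed coordinate differences: Δφ = -0.00138°, Δλ = -0.00527°.
Converting to metres (1° lat = 111125 m, cos φ = 0.528182): observed ΔN = -153.4 m, observed ΔE = -309.3 m.
Subtracting the expected shift leaves a residual of -153.4 − (-118) = -35.4 m north and -309.3 − (-280) = -29.3 m east.
Residual distance = √((-35.4)² + (-29.3)²) = 45.9 m.

46 m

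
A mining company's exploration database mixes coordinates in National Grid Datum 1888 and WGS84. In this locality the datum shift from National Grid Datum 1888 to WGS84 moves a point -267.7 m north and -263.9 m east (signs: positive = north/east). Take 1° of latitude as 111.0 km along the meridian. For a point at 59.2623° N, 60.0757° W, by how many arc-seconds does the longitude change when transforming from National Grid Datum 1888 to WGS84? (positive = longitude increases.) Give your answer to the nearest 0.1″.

At latitude 59.2623°, cos φ = 0.511109.
1° of longitude at this latitude = 111.0 × cos φ = 56.73 km, so Δλ = -263.9 / 56733.1 = -0.0046516° = -16.746″.

Δλ = -16.7″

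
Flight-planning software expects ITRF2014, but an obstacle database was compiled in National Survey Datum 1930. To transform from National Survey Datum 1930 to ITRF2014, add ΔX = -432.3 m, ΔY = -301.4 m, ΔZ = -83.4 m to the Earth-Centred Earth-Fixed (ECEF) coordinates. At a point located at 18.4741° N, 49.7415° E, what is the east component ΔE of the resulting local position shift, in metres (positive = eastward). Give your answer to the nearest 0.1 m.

ΔE = 135.1 m

At φ = 18.4741°, λ = 49.7415°: sin φ = 0.316876, cos φ = 0.948467, sin λ = 0.763137, cos λ = 0.646237.
ΔE = −sin λ·ΔX + cos λ·ΔY = −(0.763137)·(-432.3) + (0.646237)·(-301.4) = 135.13 m.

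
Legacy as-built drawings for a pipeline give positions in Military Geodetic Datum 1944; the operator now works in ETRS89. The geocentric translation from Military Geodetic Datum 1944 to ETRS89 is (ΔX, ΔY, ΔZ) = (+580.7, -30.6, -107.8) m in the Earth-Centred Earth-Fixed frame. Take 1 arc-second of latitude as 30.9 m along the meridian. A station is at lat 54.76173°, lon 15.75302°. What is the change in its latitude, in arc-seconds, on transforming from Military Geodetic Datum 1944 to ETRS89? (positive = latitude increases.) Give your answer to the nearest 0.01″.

Δφ = -16.57″

sin φ = 0.816760, cos φ = 0.576978, sin λ = 0.271491, cos λ = 0.962441.
North component: ΔN = −sin φ cos λ·ΔX − sin φ sin λ·ΔY + cos φ·ΔZ = −(0.816760)(0.962441)(580.7) − (0.816760)(0.271491)(-30.6) + (0.576978)(-107.8) = -511.89 m.
1° of latitude spans 3600 × 30.90 = 111240 m, so Δφ = -511.89 / 111240 × 3600 = -16.566″.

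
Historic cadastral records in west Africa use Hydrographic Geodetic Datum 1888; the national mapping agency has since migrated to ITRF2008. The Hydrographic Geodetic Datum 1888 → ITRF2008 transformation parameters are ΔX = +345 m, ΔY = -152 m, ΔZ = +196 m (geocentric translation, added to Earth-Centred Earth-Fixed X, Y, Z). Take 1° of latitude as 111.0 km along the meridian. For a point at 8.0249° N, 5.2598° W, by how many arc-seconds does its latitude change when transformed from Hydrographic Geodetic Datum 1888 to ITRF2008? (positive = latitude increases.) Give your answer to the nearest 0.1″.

Δφ = 4.7″

sin φ = 0.139603, cos φ = 0.990207, sin λ = -0.091672, cos λ = 0.995789.
North component: ΔN = −sin φ cos λ·ΔX − sin φ sin λ·ΔY + cos φ·ΔZ = −(0.139603)(0.995789)(345) − (0.139603)(-0.091672)(-152) + (0.990207)(196) = 144.18 m.
1° of latitude spans 111000 m, so Δφ = 144.18 / 111000 × 3600 = 4.676″.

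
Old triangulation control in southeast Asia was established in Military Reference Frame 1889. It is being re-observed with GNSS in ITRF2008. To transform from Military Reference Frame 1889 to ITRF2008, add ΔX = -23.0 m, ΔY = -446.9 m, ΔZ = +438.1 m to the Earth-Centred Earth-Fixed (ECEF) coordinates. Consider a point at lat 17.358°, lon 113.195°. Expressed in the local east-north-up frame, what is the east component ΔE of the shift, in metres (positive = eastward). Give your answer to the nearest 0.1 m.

The local east axis at (φ, λ) is (−sin λ, cos λ, 0), so ΔE = −sin(113.195°)·(-23.0) + cos(113.195°)·(-446.9) = 197.16 m.

ΔE = 197.2 m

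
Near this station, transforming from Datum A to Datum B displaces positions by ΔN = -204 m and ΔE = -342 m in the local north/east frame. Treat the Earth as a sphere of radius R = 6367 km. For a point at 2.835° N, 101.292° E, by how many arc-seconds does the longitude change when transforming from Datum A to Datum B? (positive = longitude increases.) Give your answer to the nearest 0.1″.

Δλ = -11.1″

At latitude 2.835°, cos φ = 0.998776.
One radian of longitude at latitude φ spans R cos φ, so Δλ = ΔE / (R cos φ) = -342.0 / (6367000 × 0.998776) = -5.3780e-05 rad = -11.093″.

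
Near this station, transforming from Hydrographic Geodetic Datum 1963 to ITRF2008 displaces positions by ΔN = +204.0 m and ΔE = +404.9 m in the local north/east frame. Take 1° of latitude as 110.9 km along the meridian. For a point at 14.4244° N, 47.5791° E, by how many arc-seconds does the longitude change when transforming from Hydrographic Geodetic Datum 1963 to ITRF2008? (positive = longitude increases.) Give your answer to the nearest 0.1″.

At latitude 14.4244°, cos φ = 0.968477.
1° of longitude at this latitude = 110.9 × cos φ = 107.40 km, so Δλ = 404.9 / 107404.1 = 0.0037699° = 13.572″.

Δλ = 13.6″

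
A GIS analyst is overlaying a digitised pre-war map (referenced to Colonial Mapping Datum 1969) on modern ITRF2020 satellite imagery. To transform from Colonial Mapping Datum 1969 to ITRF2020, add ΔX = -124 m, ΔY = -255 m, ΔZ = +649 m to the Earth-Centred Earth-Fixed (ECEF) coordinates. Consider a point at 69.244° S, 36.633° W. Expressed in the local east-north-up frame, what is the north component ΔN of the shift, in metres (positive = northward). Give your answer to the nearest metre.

At φ = -69.244°, λ = -36.633°: sin φ = -0.935098, cos φ = 0.354389, sin λ = -0.596687, cos λ = 0.802474.
ΔN = −sin φ cos λ·ΔX − sin φ sin λ·ΔY + cos φ·ΔZ = −(-0.935098)(0.802474)(-124) − (-0.935098)(-0.596687)(-255) + (0.354389)(649) = 279.23 m.

ΔN = 279 m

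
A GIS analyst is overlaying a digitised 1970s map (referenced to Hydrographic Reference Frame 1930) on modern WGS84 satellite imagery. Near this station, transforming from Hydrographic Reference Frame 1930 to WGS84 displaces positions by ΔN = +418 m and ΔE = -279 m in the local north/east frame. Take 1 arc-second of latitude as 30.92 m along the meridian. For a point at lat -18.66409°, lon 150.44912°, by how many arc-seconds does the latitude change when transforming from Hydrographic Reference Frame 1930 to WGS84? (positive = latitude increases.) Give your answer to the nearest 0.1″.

1″ of latitude = 30.92 m, so Δφ = 418.0 / 30.92 = 13.519″.

Δφ = 13.5″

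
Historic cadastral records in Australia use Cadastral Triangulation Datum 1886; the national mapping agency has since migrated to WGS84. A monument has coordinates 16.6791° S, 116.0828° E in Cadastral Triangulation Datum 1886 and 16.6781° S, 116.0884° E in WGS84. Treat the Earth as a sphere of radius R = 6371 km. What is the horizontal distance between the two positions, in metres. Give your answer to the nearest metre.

Δφ = -16.6781° − -16.6791° = +0.0010°; Δλ = 116.0884° − 116.0828° = +0.0056°.
1° along a meridian = πR/180 = 111195 m.
ΔN = Δφ × 111195 = 111.2 m; ΔE = Δλ × 111195 × cos(-16.6791°) = +0.0056 × 111195 × 0.957927 = 596.5 m.
Distance = √(ΔE² + ΔN²) = √(596.5² + 111.2²) = 606.8 m.

607 m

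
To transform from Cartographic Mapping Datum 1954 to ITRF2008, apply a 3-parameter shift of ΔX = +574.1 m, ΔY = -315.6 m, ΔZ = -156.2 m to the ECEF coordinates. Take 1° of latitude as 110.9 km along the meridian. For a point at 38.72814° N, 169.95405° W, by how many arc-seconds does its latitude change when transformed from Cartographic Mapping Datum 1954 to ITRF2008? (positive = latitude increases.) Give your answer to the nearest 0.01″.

Δφ = 6.41″

sin φ = 0.625626, cos φ = 0.780123, sin λ = -0.174438, cos λ = -0.984668.
North component: ΔN = −sin φ cos λ·ΔX − sin φ sin λ·ΔY + cos φ·ΔZ = −(0.625626)(-0.984668)(574.1) − (0.625626)(-0.174438)(-315.6) + (0.780123)(-156.2) = 197.37 m.
1° of latitude spans 110900 m, so Δφ = 197.37 / 110900 × 3600 = 6.407″.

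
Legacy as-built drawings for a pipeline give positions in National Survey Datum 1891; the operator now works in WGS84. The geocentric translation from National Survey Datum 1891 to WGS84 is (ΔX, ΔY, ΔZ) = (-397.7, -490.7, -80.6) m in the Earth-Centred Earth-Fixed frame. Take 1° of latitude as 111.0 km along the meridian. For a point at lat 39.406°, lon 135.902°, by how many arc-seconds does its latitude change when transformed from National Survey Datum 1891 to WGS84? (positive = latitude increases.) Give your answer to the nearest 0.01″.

Δφ = -0.87″

sin φ = 0.634811, cos φ = 0.772667, sin λ = 0.695888, cos λ = -0.718151.
North component: ΔN = −sin φ cos λ·ΔX − sin φ sin λ·ΔY + cos φ·ΔZ = −(0.634811)(-0.718151)(-397.7) − (0.634811)(0.695888)(-490.7) + (0.772667)(-80.6) = -26.81 m.
1° of latitude spans 111000 m, so Δφ = -26.81 / 111000 × 3600 = -0.870″.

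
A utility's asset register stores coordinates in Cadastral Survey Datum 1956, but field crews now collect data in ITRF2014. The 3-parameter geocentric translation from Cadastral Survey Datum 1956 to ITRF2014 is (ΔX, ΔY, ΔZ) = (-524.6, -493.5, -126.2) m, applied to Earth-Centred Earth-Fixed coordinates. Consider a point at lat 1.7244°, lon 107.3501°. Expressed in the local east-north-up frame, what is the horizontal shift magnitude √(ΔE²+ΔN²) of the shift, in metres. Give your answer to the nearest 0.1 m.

658.3 m

At φ = 1.7244°, λ = 107.3501°: sin φ = 0.030092, cos φ = 0.999547, sin λ = 0.954500, cos λ = -0.298210.
ΔE = −sin λ·ΔX + cos λ·ΔY = −(0.954500)·(-524.6) + (-0.298210)·(-493.5) = 647.90 m.
ΔN = −sin φ cos λ·ΔX − sin φ sin λ·ΔY + cos φ·ΔZ = −(0.030092)(-0.298210)(-524.6) − (0.030092)(0.954500)(-493.5) + (0.999547)(-126.2) = -116.68 m.
Horizontal magnitude = √(ΔE² + ΔN²) = √(647.90² + (-116.68)²) = 658.32 m.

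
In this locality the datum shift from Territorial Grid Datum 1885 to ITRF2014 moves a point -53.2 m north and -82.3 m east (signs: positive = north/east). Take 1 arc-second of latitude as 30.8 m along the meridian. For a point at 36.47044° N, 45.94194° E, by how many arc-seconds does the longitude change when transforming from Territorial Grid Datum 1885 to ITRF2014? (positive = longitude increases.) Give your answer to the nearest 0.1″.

At latitude 36.47044°, cos φ = 0.804164.
1″ of longitude at this latitude = 30.80 × cos φ = 24.7682 m, so Δλ = -82.3 / 24.7682 = -3.323″.

Δλ = -3.3″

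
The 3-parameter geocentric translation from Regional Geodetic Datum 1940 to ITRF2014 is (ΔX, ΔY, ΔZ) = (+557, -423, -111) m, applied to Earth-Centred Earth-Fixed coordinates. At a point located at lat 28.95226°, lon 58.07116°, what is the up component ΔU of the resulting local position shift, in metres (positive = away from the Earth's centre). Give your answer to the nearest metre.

ΔU = -110 m

The local up (radial) axis is (cos φ cos λ, cos φ sin λ, sin φ), giving ΔU = 257.763 − 314.136 − 53.733 = -110.11 m.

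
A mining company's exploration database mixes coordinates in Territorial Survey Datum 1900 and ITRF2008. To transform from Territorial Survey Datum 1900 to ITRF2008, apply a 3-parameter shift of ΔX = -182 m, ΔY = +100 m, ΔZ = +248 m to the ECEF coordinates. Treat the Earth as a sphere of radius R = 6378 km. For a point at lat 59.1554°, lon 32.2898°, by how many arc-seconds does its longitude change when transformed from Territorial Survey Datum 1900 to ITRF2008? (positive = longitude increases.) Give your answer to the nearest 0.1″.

Δλ = 11.5″

sin φ = 0.858561, cos φ = 0.512711, sin λ = 0.534202, cos λ = 0.845357.
East component: ΔE = −sin λ·ΔX + cos λ·ΔY = −(0.534202)(-182) + (0.845357)(100) = 181.76 m.
1° of latitude spans πR/180 = 111317 m; at latitude φ, 1° of longitude spans that × cos φ = 57073.5 m, so Δλ = 181.76 / 57073.5 × 3600 = 11.465″.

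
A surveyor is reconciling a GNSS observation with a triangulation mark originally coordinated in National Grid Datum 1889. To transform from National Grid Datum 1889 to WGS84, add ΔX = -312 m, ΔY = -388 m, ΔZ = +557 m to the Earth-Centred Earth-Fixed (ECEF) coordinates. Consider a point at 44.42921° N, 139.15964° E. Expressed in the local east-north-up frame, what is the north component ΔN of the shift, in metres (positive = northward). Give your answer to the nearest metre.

ΔN = 410 m

At φ = 44.42921°, λ = 139.15964°: sin φ = 0.700027, cos φ = 0.714116, sin λ = 0.653954, cos λ = -0.756535.
ΔN = −sin φ cos λ·ΔX − sin φ sin λ·ΔY + cos φ·ΔZ = −(0.700027)(-0.756535)(-312) − (0.700027)(0.653954)(-388) + (0.714116)(557) = 410.15 m.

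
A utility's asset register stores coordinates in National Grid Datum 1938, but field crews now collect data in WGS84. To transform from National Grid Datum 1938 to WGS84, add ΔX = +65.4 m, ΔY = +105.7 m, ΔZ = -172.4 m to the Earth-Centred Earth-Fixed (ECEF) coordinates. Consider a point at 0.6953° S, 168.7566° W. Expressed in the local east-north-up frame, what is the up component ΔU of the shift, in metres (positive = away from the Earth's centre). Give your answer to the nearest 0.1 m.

ΔU = -82.7 m

The local up (radial) axis is (cos φ cos λ, cos φ sin λ, sin φ), giving ΔU = -64.140 − 20.608 + 2.092 = -82.66 m.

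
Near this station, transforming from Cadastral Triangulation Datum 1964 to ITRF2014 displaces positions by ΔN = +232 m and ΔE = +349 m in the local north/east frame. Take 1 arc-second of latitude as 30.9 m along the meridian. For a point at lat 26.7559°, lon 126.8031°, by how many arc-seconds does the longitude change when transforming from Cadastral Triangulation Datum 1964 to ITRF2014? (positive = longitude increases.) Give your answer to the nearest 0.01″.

Δλ = 12.65″

At latitude 26.7559°, cos φ = 0.892933.
1″ of longitude at this latitude = 30.90 × cos φ = 27.5916 m, so Δλ = 349.0 / 27.5916 = 12.649″.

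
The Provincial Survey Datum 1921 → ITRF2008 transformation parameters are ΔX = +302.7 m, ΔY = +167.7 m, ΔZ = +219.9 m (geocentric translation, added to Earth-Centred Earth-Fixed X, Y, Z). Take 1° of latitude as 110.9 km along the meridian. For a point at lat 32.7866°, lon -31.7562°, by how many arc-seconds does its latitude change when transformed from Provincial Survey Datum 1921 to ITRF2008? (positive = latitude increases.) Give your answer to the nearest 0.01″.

sin φ = 0.541512, cos φ = 0.840693, sin λ = -0.526306, cos λ = 0.850295.
North component: ΔN = −sin φ cos λ·ΔX − sin φ sin λ·ΔY + cos φ·ΔZ = −(0.541512)(0.850295)(302.7) − (0.541512)(-0.526306)(167.7) + (0.840693)(219.9) = 93.29 m.
1° of latitude spans 110900 m, so Δφ = 93.29 / 110900 × 3600 = 3.028″.

Δφ = 3.03″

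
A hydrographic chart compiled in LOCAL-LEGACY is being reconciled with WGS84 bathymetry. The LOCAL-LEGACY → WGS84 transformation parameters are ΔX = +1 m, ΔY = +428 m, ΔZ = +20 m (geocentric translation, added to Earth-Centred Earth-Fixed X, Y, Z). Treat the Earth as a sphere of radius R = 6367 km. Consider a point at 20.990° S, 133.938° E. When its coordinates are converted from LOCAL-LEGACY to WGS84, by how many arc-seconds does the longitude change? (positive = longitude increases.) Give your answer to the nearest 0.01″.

sin φ = -0.358205, cos φ = 0.933643, sin λ = 0.720091, cos λ = -0.693880.
East component: ΔE = −sin λ·ΔX + cos λ·ΔY = −(0.720091)(1) + (-0.693880)(428) = -297.70 m.
1° of latitude spans πR/180 = 111125 m; at latitude φ, 1° of longitude spans that × cos φ = 103751.2 m, so Δλ = -297.70 / 103751.2 × 3600 = -10.330″.

Δλ = -10.33″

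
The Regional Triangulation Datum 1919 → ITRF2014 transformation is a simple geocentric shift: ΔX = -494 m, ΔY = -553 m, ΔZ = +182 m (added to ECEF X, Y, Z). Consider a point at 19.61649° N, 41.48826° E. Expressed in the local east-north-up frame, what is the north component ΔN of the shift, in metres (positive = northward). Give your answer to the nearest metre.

The local north axis is (−sin φ cos λ, −sin φ sin λ, cos φ), giving ΔN = 124.235 + 122.990 + 171.437 = 418.66 m.

ΔN = 419 m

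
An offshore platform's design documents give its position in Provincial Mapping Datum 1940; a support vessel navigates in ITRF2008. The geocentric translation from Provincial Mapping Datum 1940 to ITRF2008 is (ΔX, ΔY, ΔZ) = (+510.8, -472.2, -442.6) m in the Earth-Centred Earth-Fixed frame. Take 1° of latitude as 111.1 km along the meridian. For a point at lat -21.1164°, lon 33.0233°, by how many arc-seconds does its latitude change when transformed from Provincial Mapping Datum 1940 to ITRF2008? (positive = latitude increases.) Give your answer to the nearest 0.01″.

sin φ = -0.360264, cos φ = 0.932850, sin λ = 0.544980, cos λ = 0.838449.
North component: ΔN = −sin φ cos λ·ΔX − sin φ sin λ·ΔY + cos φ·ΔZ = −(-0.360264)(0.838449)(510.8) − (-0.360264)(0.544980)(-472.2) + (0.932850)(-442.6) = -351.30 m.
1° of latitude spans 111100 m, so Δφ = -351.30 / 111100 × 3600 = -11.383″.

Δφ = -11.38″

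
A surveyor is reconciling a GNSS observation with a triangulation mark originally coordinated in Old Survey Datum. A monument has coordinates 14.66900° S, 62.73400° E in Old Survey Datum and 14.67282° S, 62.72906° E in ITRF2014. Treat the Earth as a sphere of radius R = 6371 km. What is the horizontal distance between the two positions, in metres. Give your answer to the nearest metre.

Δφ = -14.67282° − -14.66900° = -0.00382°; Δλ = 62.72906° − 62.73400° = -0.00494°.
1° along a meridian = πR/180 = 111195 m.
ΔN = Δφ × 111195 = -424.8 m; ΔE = Δλ × 111195 × cos(-14.66900°) = -0.00494 × 111195 × 0.967405 = -531.4 m.
Distance = √(ΔE² + ΔN²) = √((-531.4)² + (-424.8)²) = 680.3 m.

680 m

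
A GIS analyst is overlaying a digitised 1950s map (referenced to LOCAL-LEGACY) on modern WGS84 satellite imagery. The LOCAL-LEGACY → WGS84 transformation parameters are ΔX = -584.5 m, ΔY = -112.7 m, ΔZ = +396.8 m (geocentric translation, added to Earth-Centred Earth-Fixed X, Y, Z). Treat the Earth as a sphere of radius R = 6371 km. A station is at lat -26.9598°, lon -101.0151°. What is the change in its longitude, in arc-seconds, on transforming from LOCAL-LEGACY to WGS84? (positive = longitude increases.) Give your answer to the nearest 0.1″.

Δλ = -20.1″

sin φ = -0.453365, cos φ = 0.891325, sin λ = -0.981577, cos λ = -0.191068.
East component: ΔE = −sin λ·ΔX + cos λ·ΔY = −(-0.981577)(-584.5) + (-0.191068)(-112.7) = -552.20 m.
1° of latitude spans πR/180 = 111195 m; at latitude φ, 1° of longitude spans that × cos φ = 99110.8 m, so Δλ = -552.20 / 99110.8 × 3600 = -20.057″.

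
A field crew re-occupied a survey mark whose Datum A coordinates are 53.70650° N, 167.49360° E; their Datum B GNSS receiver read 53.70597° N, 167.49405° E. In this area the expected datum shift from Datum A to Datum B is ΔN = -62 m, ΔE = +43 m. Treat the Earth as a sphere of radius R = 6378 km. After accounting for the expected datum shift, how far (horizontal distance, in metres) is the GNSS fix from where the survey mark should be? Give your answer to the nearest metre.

14 m

Observed coordinate differences: Δφ = -0.00053°, Δλ = +0.00045°.
Converting to metres (1° lat = 111317 m, cos φ = 0.591922): observed ΔN = -59.0 m, observed ΔE = 29.7 m.
Subtracting the expected shift leaves a residual of -59.0 − (-62) = 3.0 m north and 29.7 − (43) = -13.3 m east.
Residual distance = √(3.0² + (-13.3)²) = 13.7 m.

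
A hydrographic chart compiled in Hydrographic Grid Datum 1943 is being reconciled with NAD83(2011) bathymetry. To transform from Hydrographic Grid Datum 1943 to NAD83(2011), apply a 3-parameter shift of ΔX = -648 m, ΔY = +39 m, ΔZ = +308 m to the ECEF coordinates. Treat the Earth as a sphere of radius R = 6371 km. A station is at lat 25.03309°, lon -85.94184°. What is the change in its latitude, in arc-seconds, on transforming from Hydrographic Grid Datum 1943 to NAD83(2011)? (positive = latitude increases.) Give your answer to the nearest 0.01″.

sin φ = 0.423142, cos φ = 0.906064, sin λ = -0.997493, cos λ = 0.070769.
North component: ΔN = −sin φ cos λ·ΔX − sin φ sin λ·ΔY + cos φ·ΔZ = −(0.423142)(0.070769)(-648) − (0.423142)(-0.997493)(39) + (0.906064)(308) = 314.93 m.
1° of latitude spans πR/180 = 111195 m, so Δφ = 314.93 / 111195 × 3600 = 10.196″.

Δφ = 10.20″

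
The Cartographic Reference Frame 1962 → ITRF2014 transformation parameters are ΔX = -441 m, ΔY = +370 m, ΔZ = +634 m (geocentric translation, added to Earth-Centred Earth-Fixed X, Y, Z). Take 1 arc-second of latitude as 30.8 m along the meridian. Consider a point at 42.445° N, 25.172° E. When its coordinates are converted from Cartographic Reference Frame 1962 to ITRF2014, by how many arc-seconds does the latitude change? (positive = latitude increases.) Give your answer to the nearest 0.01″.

Δφ = 20.49″

sin φ = 0.674882, cos φ = 0.737926, sin λ = 0.425337, cos λ = 0.905035.
North component: ΔN = −sin φ cos λ·ΔX − sin φ sin λ·ΔY + cos φ·ΔZ = −(0.674882)(0.905035)(-441) − (0.674882)(0.425337)(370) + (0.737926)(634) = 630.99 m.
1° of latitude spans 3600 × 30.80 = 110880 m, so Δφ = 630.99 / 110880 × 3600 = 20.487″.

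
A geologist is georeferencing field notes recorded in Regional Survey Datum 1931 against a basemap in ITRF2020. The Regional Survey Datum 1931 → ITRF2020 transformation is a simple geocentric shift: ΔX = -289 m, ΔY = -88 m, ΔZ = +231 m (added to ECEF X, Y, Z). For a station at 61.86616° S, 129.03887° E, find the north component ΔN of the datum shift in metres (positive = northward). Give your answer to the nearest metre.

ΔN = 209 m

The local north axis is (−sin φ cos λ, −sin φ sin λ, cos φ), giving ΔN = 160.519 − 60.275 + 108.924 = 209.17 m.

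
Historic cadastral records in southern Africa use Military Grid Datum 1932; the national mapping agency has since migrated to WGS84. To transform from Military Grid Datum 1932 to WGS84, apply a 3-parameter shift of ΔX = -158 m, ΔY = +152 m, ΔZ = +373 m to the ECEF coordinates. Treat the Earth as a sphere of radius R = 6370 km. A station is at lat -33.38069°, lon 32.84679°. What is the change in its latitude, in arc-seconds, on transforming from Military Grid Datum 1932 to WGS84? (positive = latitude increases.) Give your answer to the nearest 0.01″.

Δφ = 9.19″

sin φ = -0.550199, cos φ = 0.835033, sin λ = 0.542394, cos λ = 0.840124.
North component: ΔN = −sin φ cos λ·ΔX − sin φ sin λ·ΔY + cos φ·ΔZ = −(-0.550199)(0.840124)(-158) − (-0.550199)(0.542394)(152) + (0.835033)(373) = 283.79 m.
1° of latitude spans πR/180 = 111177 m, so Δφ = 283.79 / 111177 × 3600 = 9.189″.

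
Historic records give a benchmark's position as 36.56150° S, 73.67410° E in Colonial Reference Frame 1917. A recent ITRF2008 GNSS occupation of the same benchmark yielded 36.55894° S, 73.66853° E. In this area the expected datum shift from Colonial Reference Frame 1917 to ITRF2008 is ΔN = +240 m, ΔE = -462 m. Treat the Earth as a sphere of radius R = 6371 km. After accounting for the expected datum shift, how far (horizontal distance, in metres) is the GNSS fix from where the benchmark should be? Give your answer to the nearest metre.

Observed coordinate differences: Δφ = +0.00256°, Δλ = -0.00557°.
Converting to metres (1° lat = 111195 m, cos φ = 0.803218): observed ΔN = 284.7 m, observed ΔE = -497.5 m.
Subtracting the expected shift leaves a residual of 284.7 − (240) = 44.7 m north and -497.5 − (-462) = -35.5 m east.
Residual distance = √(44.7² + (-35.5)²) = 57.0 m.

57 m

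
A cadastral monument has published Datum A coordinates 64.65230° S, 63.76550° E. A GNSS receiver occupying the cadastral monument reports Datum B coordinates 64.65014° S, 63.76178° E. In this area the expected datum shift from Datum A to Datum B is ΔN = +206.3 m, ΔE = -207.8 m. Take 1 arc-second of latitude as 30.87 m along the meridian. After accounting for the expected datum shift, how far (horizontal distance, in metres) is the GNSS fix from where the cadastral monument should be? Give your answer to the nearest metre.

46 m

Observed coordinate differences: Δφ = +0.00216°, Δλ = -0.00372°.
Converting to metres (1° lat = 111132 m, cos φ = 0.428110): observed ΔN = 240.0 m, observed ΔE = -177.0 m.
Subtracting the expected shift leaves a residual of 240.0 − (206.3) = 33.7 m north and -177.0 − (-207.8) = 30.8 m east.
Residual distance = √(33.7² + 30.8²) = 45.7 m.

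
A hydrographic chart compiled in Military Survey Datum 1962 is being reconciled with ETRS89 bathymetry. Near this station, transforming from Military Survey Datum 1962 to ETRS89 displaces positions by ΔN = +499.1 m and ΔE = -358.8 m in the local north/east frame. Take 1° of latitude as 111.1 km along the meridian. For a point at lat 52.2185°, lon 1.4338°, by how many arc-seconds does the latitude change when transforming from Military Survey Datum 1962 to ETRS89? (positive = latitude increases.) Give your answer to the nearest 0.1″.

Δφ = 16.2″

1° of latitude = 111.1 km, so Δφ = 499.1 / 111100 = 0.0044923° = 16.172″.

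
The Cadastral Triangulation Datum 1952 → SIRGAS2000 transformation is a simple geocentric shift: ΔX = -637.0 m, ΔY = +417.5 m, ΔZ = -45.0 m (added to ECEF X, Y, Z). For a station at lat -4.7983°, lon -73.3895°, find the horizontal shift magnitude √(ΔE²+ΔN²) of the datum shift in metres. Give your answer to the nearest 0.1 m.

499.9 m

The local east axis at (φ, λ) is (−sin λ, cos λ, 0), so ΔE = −sin(-73.3895°)·(-637.0) + cos(-73.3895°)·417.5 = -491.07 m.
The local north axis is (−sin φ cos λ, −sin φ sin λ, cos φ), giving ΔN = -15.232 − 33.466 − 44.842 = -93.54 m.
Horizontal magnitude = √(ΔE² + ΔN²) = √((-491.07)² + (-93.54)²) = 499.90 m.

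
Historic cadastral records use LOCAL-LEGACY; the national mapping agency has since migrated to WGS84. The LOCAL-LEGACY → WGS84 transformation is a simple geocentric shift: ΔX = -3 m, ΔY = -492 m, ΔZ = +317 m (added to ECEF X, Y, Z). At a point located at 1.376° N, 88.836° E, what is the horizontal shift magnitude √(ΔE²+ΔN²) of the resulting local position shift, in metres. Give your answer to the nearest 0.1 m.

328.8 m

At φ = 1.376°, λ = 88.836°: sin φ = 0.024013, cos φ = 0.999712, sin λ = 0.999794, cos λ = 0.020314.
ΔE = −sin λ·ΔX + cos λ·ΔY = −(0.999794)·(-3) + (0.020314)·(-492) = -7.00 m.
ΔN = −sin φ cos λ·ΔX − sin φ sin λ·ΔY + cos φ·ΔZ = −(0.024013)(0.020314)(-3) − (0.024013)(0.999794)(-492) + (0.999712)(317) = 328.72 m.
Horizontal magnitude = √(ΔE² + ΔN²) = √((-7.00)² + 328.72²) = 328.80 m.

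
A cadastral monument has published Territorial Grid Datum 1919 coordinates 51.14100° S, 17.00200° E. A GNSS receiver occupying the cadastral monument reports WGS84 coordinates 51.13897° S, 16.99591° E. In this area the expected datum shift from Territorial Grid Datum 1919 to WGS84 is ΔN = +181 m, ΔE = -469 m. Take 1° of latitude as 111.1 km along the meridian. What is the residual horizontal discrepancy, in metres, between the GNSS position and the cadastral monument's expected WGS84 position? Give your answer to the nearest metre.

Observed coordinate differences: Δφ = +0.00203°, Δλ = -0.00609°.
Converting to metres (1° lat = 111100 m, cos φ = 0.627406): observed ΔN = 225.5 m, observed ΔE = -424.5 m.
Subtracting the expected shift leaves a residual of 225.5 − (181) = 44.5 m north and -424.5 − (-469) = 44.5 m east.
Residual distance = √(44.5² + 44.5²) = 63.0 m.

63 m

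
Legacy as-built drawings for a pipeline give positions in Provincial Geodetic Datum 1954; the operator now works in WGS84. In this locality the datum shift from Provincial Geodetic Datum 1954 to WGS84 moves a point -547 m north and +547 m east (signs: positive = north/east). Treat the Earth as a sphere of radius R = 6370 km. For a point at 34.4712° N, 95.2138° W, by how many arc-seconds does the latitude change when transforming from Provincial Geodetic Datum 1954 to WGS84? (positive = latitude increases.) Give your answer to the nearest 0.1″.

Δφ = -17.7″

On a sphere of radius R, 1 rad of latitude = R, so Δφ = ΔN / R = -547.0 / 6370000 = -8.5871e-05 rad = -17.712″.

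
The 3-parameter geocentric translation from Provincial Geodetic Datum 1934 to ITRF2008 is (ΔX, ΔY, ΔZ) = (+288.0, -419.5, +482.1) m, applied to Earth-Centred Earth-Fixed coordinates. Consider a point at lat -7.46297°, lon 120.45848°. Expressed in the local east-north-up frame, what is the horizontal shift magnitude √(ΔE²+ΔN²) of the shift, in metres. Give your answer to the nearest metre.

At φ = -7.46297°, λ = 120.45848°: sin φ = -0.129885, cos φ = 0.991529, sin λ = 0.861997, cos λ = -0.506914.
ΔE = −sin λ·ΔX + cos λ·ΔY = −(0.861997)·(288.0) + (-0.506914)·(-419.5) = -35.60 m.
ΔN = −sin φ cos λ·ΔX − sin φ sin λ·ΔY + cos φ·ΔZ = −(-0.129885)(-0.506914)(288.0) − (-0.129885)(0.861997)(-419.5) + (0.991529)(482.1) = 412.09 m.
Horizontal magnitude = √(ΔE² + ΔN²) = √((-35.60)² + 412.09²) = 413.62 m.

414 m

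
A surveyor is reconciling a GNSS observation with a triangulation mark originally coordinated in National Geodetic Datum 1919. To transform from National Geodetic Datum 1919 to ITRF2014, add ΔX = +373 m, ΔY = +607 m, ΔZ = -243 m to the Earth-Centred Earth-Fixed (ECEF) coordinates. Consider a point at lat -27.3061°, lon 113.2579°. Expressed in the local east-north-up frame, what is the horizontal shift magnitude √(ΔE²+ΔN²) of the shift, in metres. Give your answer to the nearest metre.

At φ = -27.3061°, λ = 113.2579°: sin φ = -0.458744, cos φ = 0.888568, sin λ = 0.918737, cos λ = -0.394871.
ΔE = −sin λ·ΔX + cos λ·ΔY = −(0.918737)·(373) + (-0.394871)·(607) = -582.38 m.
ΔN = −sin φ cos λ·ΔX − sin φ sin λ·ΔY + cos φ·ΔZ = −(-0.458744)(-0.394871)(373) − (-0.458744)(0.918737)(607) + (0.888568)(-243) = -27.66 m.
Horizontal magnitude = √(ΔE² + ΔN²) = √((-582.38)² + (-27.66)²) = 583.03 m.

583 m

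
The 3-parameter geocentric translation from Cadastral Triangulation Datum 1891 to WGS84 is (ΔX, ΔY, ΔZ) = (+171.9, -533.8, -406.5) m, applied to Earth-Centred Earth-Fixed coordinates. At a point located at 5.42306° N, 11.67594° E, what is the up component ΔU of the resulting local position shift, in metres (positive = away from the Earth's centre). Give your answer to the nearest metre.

ΔU = 22 m

At φ = 5.42306°, λ = 11.67594°: sin φ = 0.094509, cos φ = 0.995524, sin λ = 0.202376, cos λ = 0.979308.
ΔU = cos φ cos λ·ΔX + cos φ sin λ·ΔY + sin φ·ΔZ = (0.995524)(0.979308)(171.9) + (0.995524)(0.202376)(-533.8) + (0.094509)(-406.5) = 21.63 m.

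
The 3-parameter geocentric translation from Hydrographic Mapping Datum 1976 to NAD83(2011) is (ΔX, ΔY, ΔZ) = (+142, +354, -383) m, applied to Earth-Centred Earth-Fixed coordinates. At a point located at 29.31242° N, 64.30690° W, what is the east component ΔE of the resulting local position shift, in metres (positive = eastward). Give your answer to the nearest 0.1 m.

At φ = 29.31242°, λ = -64.30690°: sin φ = 0.489571, cos φ = 0.871963, sin λ = -0.901129, cos λ = 0.433551.
ΔE = −sin λ·ΔX + cos λ·ΔY = −(-0.901129)·(142) + (0.433551)·(354) = 281.44 m.

ΔE = 281.4 m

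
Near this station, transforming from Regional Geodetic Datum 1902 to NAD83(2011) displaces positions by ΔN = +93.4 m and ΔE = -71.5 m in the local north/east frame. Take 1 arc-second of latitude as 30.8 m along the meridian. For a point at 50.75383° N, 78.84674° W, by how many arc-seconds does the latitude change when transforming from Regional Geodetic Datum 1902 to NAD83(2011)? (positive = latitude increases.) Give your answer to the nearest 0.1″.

Δφ = 3.0″

1″ of latitude = 30.80 m, so Δφ = 93.4 / 30.80 = 3.032″.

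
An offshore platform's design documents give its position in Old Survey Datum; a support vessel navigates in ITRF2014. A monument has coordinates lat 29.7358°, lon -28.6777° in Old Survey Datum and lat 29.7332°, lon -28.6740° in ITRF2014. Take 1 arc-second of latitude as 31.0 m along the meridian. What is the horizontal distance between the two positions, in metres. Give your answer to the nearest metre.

Δφ = 29.7332° − 29.7358° = -0.0026°; Δλ = -28.6740° − -28.6777° = +0.0037°.
1° of latitude = 3600 × 31.00 = 111600 m.
ΔN = Δφ × 111600 = -290.2 m; ΔE = Δλ × 111600 × cos(29.7358°) = +0.0037 × 111600 × 0.868322 = 358.5 m.
Distance = √(ΔE² + ΔN²) = √(358.5² + (-290.2)²) = 461.2 m.

461 m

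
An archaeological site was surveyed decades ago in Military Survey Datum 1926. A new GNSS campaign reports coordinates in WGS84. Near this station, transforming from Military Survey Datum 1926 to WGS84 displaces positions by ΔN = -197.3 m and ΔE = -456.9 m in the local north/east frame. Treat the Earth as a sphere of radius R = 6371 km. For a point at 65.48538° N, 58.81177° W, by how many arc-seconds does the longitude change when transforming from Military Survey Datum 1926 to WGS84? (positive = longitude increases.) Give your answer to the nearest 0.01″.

At latitude 65.48538°, cos φ = 0.414925.
One radian of longitude at latitude φ spans R cos φ, so Δλ = ΔE / (R cos φ) = -456.9 / (6371000 × 0.414925) = -1.7284e-04 rad = -35.651″.

Δλ = -35.65″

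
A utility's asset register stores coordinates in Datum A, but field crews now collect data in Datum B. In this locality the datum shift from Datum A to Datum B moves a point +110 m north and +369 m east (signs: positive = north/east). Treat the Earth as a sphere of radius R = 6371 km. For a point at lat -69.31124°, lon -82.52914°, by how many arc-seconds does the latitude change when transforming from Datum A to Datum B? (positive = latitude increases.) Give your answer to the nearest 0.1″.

On a sphere of radius R, 1 rad of latitude = R, so Δφ = ΔN / R = 110.0 / 6371000 = 1.7266e-05 rad = 3.561″.

Δφ = 3.6″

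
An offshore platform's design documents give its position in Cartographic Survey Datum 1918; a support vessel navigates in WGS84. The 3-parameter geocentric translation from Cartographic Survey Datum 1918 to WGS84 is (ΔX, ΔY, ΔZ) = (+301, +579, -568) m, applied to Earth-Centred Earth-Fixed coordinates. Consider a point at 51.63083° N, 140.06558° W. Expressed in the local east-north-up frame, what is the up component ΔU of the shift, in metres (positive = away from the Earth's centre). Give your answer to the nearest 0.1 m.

ΔU = -819.3 m

At φ = 51.63083°, λ = -140.06558°: sin φ = 0.784028, cos φ = 0.620726, sin λ = -0.641910, cos λ = -0.766780.
ΔU = cos φ cos λ·ΔX + cos φ sin λ·ΔY + sin φ·ΔZ = (0.620726)(-0.766780)(301) + (0.620726)(-0.641910)(579) + (0.784028)(-568) = -819.29 m.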